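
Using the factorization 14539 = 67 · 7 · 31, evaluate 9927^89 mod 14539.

10704

Mod 67: 9927 ≡ 11; by Fermat, exponent reduces to 89 mod 66 = 23; 11^23 ≡ 51 (mod 67).
Mod 7: 9927 ≡ 1; by Fermat, exponent reduces to 89 mod 6 = 5; 1^5 ≡ 1 (mod 7).
Mod 31: 9927 ≡ 7; by Fermat, exponent reduces to 89 mod 30 = 29; 7^29 ≡ 9 (mod 31).
Combine by CRT: x ≡ 51 (mod 67), x ≡ 1 (mod 7), x ≡ 9 (mod 31) ⇒ x ≡ 10704 (mod 14539).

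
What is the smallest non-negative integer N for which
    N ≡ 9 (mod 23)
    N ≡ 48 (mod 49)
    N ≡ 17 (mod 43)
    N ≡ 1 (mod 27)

1173745

The moduli are pairwise coprime; M = 23·49·43·27 = 1308447.
M/23 = 56889; 56889 ≡ 10 (mod 23); 10·7 ≡ 1, so inverse 7.
M/49 = 26703; 26703 ≡ 47 (mod 49); 47·24 ≡ 1, so inverse 24.
M/43 = 30429; 30429 ≡ 28 (mod 43); 28·20 ≡ 1, so inverse 20.
M/27 = 48461; 48461 ≡ 23 (mod 27); 23·20 ≡ 1, so inverse 20.
N ≡ 9·56889·7 + 48·26703·24 + 17·30429·20 + 1·48461·20 = 45660943.
45660943 mod 1308447 = 1173745.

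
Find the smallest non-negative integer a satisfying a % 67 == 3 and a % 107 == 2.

Combine the congruences pairwise.
From a ≡ 3 (mod 67) write a = 3 + 67t. Substituting into a ≡ 2 (mod 107) gives 67t ≡ 106 (mod 107), and since 67⁻¹ ≡ 8 (mod 107), t ≡ 99. Hence a ≡ 3 + 67·99 = 6636 (mod 7169).

6636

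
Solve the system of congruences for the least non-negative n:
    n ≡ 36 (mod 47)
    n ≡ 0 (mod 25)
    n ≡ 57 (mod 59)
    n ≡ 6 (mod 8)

31150

From n ≡ 36 (mod 47) write n = 36 + 47t. Substituting into n ≡ 0 (mod 25) gives 47t ≡ 14 (mod 25), and since 22⁻¹ ≡ 8 (mod 25), t ≡ 12. Hence n ≡ 36 + 47·12 = 600 (mod 1175).
From n ≡ 600 (mod 1175) write n = 600 + 1175t. Substituting into n ≡ 57 (mod 59) gives 1175t ≡ 47 (mod 59), and since 54⁻¹ ≡ 47 (mod 59), t ≡ 26. Hence n ≡ 600 + 1175·26 = 31150 (mod 69325).
From n ≡ 31150 (mod 69325) write n = 31150 + 69325t. Substituting into n ≡ 6 (mod 8) gives 69325t ≡ 0 (mod 8), and since 5⁻¹ ≡ 5 (mod 8), t ≡ 0. Hence n ≡ 31150 + 69325·0 = 31150 (mod 554600).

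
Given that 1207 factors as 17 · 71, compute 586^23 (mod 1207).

Mod 17: 586 ≡ 8; by Fermat, exponent reduces to 23 mod 16 = 7; 8^7 ≡ 15 (mod 17).
Mod 71: 586 ≡ 18; 18^23 ≡ 58 (mod 71).
Combine by CRT: x ≡ 15 (mod 17), x ≡ 58 (mod 71) ⇒ x ≡ 1052 (mod 1207).

1052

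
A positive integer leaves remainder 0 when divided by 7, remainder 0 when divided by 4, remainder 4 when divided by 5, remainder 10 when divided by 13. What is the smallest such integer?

504

The moduli are pairwise coprime; N = 7·4·5·13 = 1820.
N/7 = 260; 260 ≡ 1 (mod 7), inverse 1.
N/4 = 455; 455 ≡ 3 (mod 4); 3·3 ≡ 1, so inverse 3.
N/5 = 364; 364 ≡ 4 (mod 5); 4·4 ≡ 1, so inverse 4.
N/13 = 140; 140 ≡ 10 (mod 13); 10·4 ≡ 1, so inverse 4.
k ≡ 0·260·1 + 0·455·3 + 4·364·4 + 10·140·4 = 11424.
11424 mod 1820 = 504.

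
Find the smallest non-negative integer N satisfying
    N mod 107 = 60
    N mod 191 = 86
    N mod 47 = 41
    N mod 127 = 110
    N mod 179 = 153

The moduli are pairwise coprime; M = 107·191·47·127·179 = 21835933087.
M/107 = 204074141; 204074141 ≡ 103 (mod 107); 103·80 ≡ 1, so inverse 80.
M/191 = 114324257; 114324257 ≡ 61 (mod 191); 61·119 ≡ 1, so inverse 119.
M/47 = 464594321; 464594321 ≡ 26 (mod 47); 26·38 ≡ 1, so inverse 38.
M/127 = 171936481; 171936481 ≡ 71 (mod 127); 71·34 ≡ 1, so inverse 34.
M/179 = 121988453; 121988453 ≡ 132 (mod 179); 132·99 ≡ 1, so inverse 99.
N ≡ 60·204074141·80 + 86·114324257·119 + 41·464594321·38 + 110·171936481·34 + 153·121988453·99 = 5364189811587.
5364189811587 mod 21835933087 = 14386205272.

14386205272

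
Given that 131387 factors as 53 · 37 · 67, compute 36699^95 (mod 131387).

44232

Mod 53: 36699 ≡ 23; by Fermat, exponent reduces to 95 mod 52 = 43; 23^43 ≡ 30 (mod 53).
Mod 37: 36699 ≡ 32; by Fermat, exponent reduces to 95 mod 36 = 23; 32^23 ≡ 17 (mod 37).
Mod 67: 36699 ≡ 50; by Fermat, exponent reduces to 95 mod 66 = 29; 50^29 ≡ 12 (mod 67).
Combine by CRT: x ≡ 30 (mod 53), x ≡ 17 (mod 37), x ≡ 12 (mod 67) ⇒ x ≡ 44232 (mod 131387).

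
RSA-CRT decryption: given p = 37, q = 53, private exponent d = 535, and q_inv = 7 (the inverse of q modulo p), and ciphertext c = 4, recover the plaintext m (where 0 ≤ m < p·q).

d_p = d mod (p−1) = 535 mod 36 = 31; d_q = d mod (q−1) = 15.
m₁ = c^(d_p) mod p: c ≡ 4 (mod 37), and 4^31 mod 37 = 3.
m₂ = c^(d_q) mod q: c ≡ 4 (mod 53), and 4^15 mod 53 = 37.
h = q_inv·(m₁ − m₂) mod p = 7·(3 − 37) mod 37 = 21.
m = m₂ + h·q = 37 + 21·53 = 1150.

1150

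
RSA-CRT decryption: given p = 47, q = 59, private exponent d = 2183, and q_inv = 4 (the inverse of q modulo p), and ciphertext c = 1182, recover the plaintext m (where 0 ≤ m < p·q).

2045

d_p = d mod (p−1) = 2183 mod 46 = 21; d_q = d mod (q−1) = 37.
m₁ = c^(d_p) mod p: c ≡ 7 (mod 47), and 7^21 mod 47 = 24.
m₂ = c^(d_q) mod q: c ≡ 2 (mod 59), and 2^37 mod 59 = 39.
h = q_inv·(m₁ − m₂) mod p = 4·(24 − 39) mod 47 = 34.
m = m₂ + h·q = 39 + 34·59 = 2045.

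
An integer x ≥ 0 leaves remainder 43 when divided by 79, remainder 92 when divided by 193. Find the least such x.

From x ≡ 43 (mod 79) write x = 43 + 79t. Substituting into x ≡ 92 (mod 193) gives 79t ≡ 49 (mod 193), and since 79⁻¹ ≡ 22 (mod 193), t ≡ 113. Hence x ≡ 43 + 79·113 = 8970 (mod 15247).

8970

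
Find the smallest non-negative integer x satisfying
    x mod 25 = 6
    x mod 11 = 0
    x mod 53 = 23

From x ≡ 6 (mod 25) write x = 6 + 25t. Substituting into x ≡ 0 (mod 11) gives 25t ≡ 5 (mod 11), and since 3⁻¹ ≡ 4 (mod 11), t ≡ 9. Hence x ≡ 6 + 25·9 = 231 (mod 275).
From x ≡ 231 (mod 275) write x = 231 + 275t. Substituting into x ≡ 23 (mod 53) gives 275t ≡ 4 (mod 53), and since 10⁻¹ ≡ 16 (mod 53), t ≡ 11. Hence x ≡ 231 + 275·11 = 3256 (mod 14575).

3256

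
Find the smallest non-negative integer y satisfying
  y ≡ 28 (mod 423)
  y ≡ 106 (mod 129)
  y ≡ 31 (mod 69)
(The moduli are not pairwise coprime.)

197992

Combine the congruences pairwise.
gcd(423, 129) = 3 and 3 | (106 − 28), so the pair is consistent; merging gives y ≡ 16102 (mod 18189), where 18189 = lcm(423, 129).
gcd(18189, 69) = 3 and 3 | (31 − 16102), so the pair is consistent; merging gives y ≡ 197992 (mod 418347), where 418347 = lcm(18189, 69).
The solution is unique modulo lcm(423, 129, 69) = 418347.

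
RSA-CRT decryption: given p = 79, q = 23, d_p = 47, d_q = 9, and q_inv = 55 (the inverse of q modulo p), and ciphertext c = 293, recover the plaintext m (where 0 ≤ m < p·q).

1525

m₁ = c^(d_p) mod p: c ≡ 56 (mod 79), and 56^47 mod 79 = 24.
m₂ = c^(d_q) mod q: c ≡ 17 (mod 23), and 17^9 mod 23 = 7.
h = q_inv·(m₁ − m₂) mod p = 55·(24 − 7) mod 79 = 66.
m = m₂ + h·q = 7 + 66·23 = 1525.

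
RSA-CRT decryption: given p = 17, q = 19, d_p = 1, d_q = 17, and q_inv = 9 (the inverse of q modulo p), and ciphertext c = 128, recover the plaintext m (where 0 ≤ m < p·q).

281

m₁ = c^(d_p) mod p: c ≡ 9 (mod 17), and 9^1 mod 17 = 9.
m₂ = c^(d_q) mod q: c ≡ 14 (mod 19), and 14^17 mod 19 = 15.
h = q_inv·(m₁ − m₂) mod p = 9·(9 − 15) mod 17 = 14.
m = m₂ + h·q = 15 + 14·19 = 281.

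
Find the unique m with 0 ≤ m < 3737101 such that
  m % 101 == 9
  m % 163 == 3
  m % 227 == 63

The moduli are pairwise coprime; N = 101·163·227 = 3737101.
N/101 = 37001; 37001 ≡ 35 (mod 101); 35·26 ≡ 1, so inverse 26.
N/163 = 22927; 22927 ≡ 107 (mod 163); 107·32 ≡ 1, so inverse 32.
N/227 = 16463; 16463 ≡ 119 (mod 227); 119·124 ≡ 1, so inverse 124.
m ≡ 9·37001·26 + 3·22927·32 + 63·16463·124 = 139468182.
139468182 mod 3737101 = 1195445.

1195445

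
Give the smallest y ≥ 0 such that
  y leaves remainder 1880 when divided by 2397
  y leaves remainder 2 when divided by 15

gcd(2397, 15) = 3 and 3 | (2 − 1880), so the pair is consistent; merging gives y ≡ 4277 (mod 11985), where 11985 = lcm(2397, 15).
The solution is unique modulo lcm(2397, 15) = 11985.

4277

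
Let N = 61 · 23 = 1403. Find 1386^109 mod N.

234

Mod 61: 1386 ≡ 44; by Fermat, exponent reduces to 109 mod 60 = 49; 44^49 ≡ 51 (mod 61).
Mod 23: 1386 ≡ 6; by Fermat, exponent reduces to 109 mod 22 = 21; 6^21 ≡ 4 (mod 23).
Combine by CRT: x ≡ 51 (mod 61), x ≡ 4 (mod 23) ⇒ x ≡ 234 (mod 1403).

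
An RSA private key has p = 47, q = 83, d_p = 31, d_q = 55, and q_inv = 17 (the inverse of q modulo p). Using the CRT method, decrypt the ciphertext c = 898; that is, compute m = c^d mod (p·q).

m₁ = c^(d_p) mod p: c ≡ 5 (mod 47), and 5^31 mod 47 = 39.
m₂ = c^(d_q) mod q: c ≡ 68 (mod 83), and 68^55 mod 83 = 12.
h = q_inv·(m₁ − m₂) mod p = 17·(39 − 12) mod 47 = 36.
m = m₂ + h·q = 12 + 36·83 = 3000.

3000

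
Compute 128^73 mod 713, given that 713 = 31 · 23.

Mod 31: 128 ≡ 4; by Fermat, exponent reduces to 73 mod 30 = 13; 4^13 ≡ 2 (mod 31).
Mod 23: 128 ≡ 13; by Fermat, exponent reduces to 73 mod 22 = 7; 13^7 ≡ 9 (mod 23).
Combine by CRT: x ≡ 2 (mod 31), x ≡ 9 (mod 23) ⇒ x ≡ 653 (mod 713).

653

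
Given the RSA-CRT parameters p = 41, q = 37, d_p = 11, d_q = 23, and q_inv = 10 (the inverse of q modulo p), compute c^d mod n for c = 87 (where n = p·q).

m₁ = c^(d_p) mod p: c ≡ 5 (mod 41), and 5^11 mod 41 = 36.
m₂ = c^(d_q) mod q: c ≡ 13 (mod 37), and 13^23 mod 37 = 2.
h = q_inv·(m₁ − m₂) mod p = 10·(36 − 2) mod 41 = 12.
m = m₂ + h·q = 2 + 12·37 = 446.

446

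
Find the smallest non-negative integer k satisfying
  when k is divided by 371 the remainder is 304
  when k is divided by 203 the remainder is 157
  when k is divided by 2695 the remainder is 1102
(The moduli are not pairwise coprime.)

gcd(371, 203) = 7 and 7 | (157 − 304), so the pair is consistent; merging gives k ≡ 4014 (mod 10759), where 10759 = lcm(371, 203).
gcd(10759, 2695) = 7 and 7 | (1102 − 4014), so the pair is consistent; merging gives k ≡ 2876667 (mod 4142215), where 4142215 = lcm(10759, 2695).
The solution is unique modulo lcm(371, 203, 2695) = 4142215.

2876667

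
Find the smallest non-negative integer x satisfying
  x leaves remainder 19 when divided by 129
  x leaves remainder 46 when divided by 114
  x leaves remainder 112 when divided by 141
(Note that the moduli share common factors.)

188488

gcd(129, 114) = 3 and 3 | (46 − 19), so the pair is consistent; merging gives x ≡ 2212 (mod 4902), where 4902 = lcm(129, 114).
gcd(4902, 141) = 3 and 3 | (112 − 2212), so the pair is consistent; merging gives x ≡ 188488 (mod 230394), where 230394 = lcm(4902, 141).
The solution is unique modulo lcm(129, 114, 141) = 230394.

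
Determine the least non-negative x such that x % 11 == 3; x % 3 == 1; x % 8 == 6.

190

The moduli are pairwise coprime; N = 11·3·8 = 264.
N/11 = 24; 24 ≡ 2 (mod 11); 2·6 ≡ 1, so inverse 6.
N/3 = 88; 88 ≡ 1 (mod 3), inverse 1.
N/8 = 33; 33 ≡ 1 (mod 8), inverse 1.
x ≡ 3·24·6 + 1·88·1 + 6·33·1 = 718.
718 mod 264 = 190.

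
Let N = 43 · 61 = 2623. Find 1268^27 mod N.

Mod 43: 1268 ≡ 21; 21^27 ≡ 41 (mod 43).
Mod 61: 1268 ≡ 48; 48^27 ≡ 60 (mod 61).
Combine by CRT: x ≡ 41 (mod 43), x ≡ 60 (mod 61) ⇒ x ≡ 1890 (mod 2623).

1890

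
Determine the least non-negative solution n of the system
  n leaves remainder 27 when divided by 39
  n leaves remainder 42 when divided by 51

144

Combine the congruences pairwise.
gcd(39, 51) = 3 and 3 | (42 − 27), so the pair is consistent; merging gives n ≡ 144 (mod 663), where 663 = lcm(39, 51).
The solution is unique modulo lcm(39, 51) = 663.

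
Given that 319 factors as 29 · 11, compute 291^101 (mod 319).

Mod 29: 291 ≡ 1; by Fermat, exponent reduces to 101 mod 28 = 17; 1^17 ≡ 1 (mod 29).
Mod 11: 291 ≡ 5; by Fermat, exponent reduces to 101 mod 10 = 1; 5^1 ≡ 5 (mod 11).
Combine by CRT: x ≡ 1 (mod 29), x ≡ 5 (mod 11) ⇒ x ≡ 291 (mod 319).

291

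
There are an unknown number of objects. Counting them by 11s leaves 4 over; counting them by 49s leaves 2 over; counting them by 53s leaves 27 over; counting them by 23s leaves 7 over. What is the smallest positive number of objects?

200314

From N ≡ 4 (mod 11) write N = 4 + 11t. Substituting into N ≡ 2 (mod 49) gives 11t ≡ 47 (mod 49), and since 11⁻¹ ≡ 9 (mod 49), t ≡ 31. Hence N ≡ 4 + 11·31 = 345 (mod 539).
From N ≡ 345 (mod 539) write N = 345 + 539t. Substituting into N ≡ 27 (mod 53) gives 539t ≡ 0 (mod 53), and since 9⁻¹ ≡ 6 (mod 53), t ≡ 0. Hence N ≡ 345 + 539·0 = 345 (mod 28567).
From N ≡ 345 (mod 28567) write N = 345 + 28567t. Substituting into N ≡ 7 (mod 23) gives 28567t ≡ 7 (mod 23), and since 1⁻¹ ≡ 1 (mod 23), t ≡ 7. Hence N ≡ 345 + 28567·7 = 200314 (mod 657041).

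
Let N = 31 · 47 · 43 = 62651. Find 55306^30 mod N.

Mod 31: 55306 ≡ 2; since 30 | 30, by Fermat 2^30 ≡ 1 (mod 31).
Mod 47: 55306 ≡ 34; 34^30 ≡ 8 (mod 47).
Mod 43: 55306 ≡ 8; 8^30 ≡ 21 (mod 43).
Combine by CRT: x ≡ 1 (mod 31), x ≡ 8 (mod 47), x ≡ 21 (mod 43) ⇒ x ≡ 16834 (mod 62651).

16834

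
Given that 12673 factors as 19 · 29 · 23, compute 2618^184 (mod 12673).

Mod 19: 2618 ≡ 15; by Fermat, exponent reduces to 184 mod 18 = 4; 15^4 ≡ 9 (mod 19).
Mod 29: 2618 ≡ 8; by Fermat, exponent reduces to 184 mod 28 = 16; 8^16 ≡ 23 (mod 29).
Mod 23: 2618 ≡ 19; by Fermat, exponent reduces to 184 mod 22 = 8; 19^8 ≡ 9 (mod 23).
Combine by CRT: x ≡ 9 (mod 19), x ≡ 23 (mod 29), x ≡ 9 (mod 23) ⇒ x ≡ 3068 (mod 12673).

3068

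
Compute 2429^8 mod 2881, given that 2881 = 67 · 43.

Mod 67: 2429 ≡ 17; 17^8 ≡ 47 (mod 67).
Mod 43: 2429 ≡ 21; 21^8 ≡ 21 (mod 43).
Combine by CRT: x ≡ 47 (mod 67), x ≡ 21 (mod 43) ⇒ x ≡ 1655 (mod 2881).

1655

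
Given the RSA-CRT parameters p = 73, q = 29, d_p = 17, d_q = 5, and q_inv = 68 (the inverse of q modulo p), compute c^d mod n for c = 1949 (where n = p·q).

1657

m₁ = c^(d_p) mod p: c ≡ 51 (mod 73), and 51^17 mod 73 = 51.
m₂ = c^(d_q) mod q: c ≡ 6 (mod 29), and 6^5 mod 29 = 4.
h = q_inv·(m₁ − m₂) mod p = 68·(51 − 4) mod 73 = 57.
m = m₂ + h·q = 4 + 57·29 = 1657.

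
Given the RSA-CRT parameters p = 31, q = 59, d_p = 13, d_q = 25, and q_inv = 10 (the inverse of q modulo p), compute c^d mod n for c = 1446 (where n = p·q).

692

m₁ = c^(d_p) mod p: c ≡ 20 (mod 31), and 20^13 mod 31 = 10.
m₂ = c^(d_q) mod q: c ≡ 30 (mod 59), and 30^25 mod 59 = 43.
h = q_inv·(m₁ − m₂) mod p = 10·(10 − 43) mod 31 = 11.
m = m₂ + h·q = 43 + 11·59 = 692.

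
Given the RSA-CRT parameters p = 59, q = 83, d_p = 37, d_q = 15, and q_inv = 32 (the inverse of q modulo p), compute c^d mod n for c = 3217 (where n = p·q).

m₁ = c^(d_p) mod p: c ≡ 31 (mod 59), and 31^37 mod 59 = 23.
m₂ = c^(d_q) mod q: c ≡ 63 (mod 83), and 63^15 mod 83 = 61.
h = q_inv·(m₁ − m₂) mod p = 32·(23 − 61) mod 59 = 23.
m = m₂ + h·q = 61 + 23·83 = 1970.

1970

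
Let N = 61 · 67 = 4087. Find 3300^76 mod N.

Mod 61: 3300 ≡ 6; by Fermat, exponent reduces to 76 mod 60 = 16; 6^16 ≡ 56 (mod 61).
Mod 67: 3300 ≡ 17; by Fermat, exponent reduces to 76 mod 66 = 10; 17^10 ≡ 49 (mod 67).
Combine by CRT: x ≡ 56 (mod 61), x ≡ 49 (mod 67) ⇒ x ≡ 3533 (mod 4087).

3533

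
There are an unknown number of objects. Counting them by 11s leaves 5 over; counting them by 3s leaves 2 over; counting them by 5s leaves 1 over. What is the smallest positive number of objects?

71

From N ≡ 5 (mod 11) write N = 5 + 11t. Substituting into N ≡ 2 (mod 3) gives 11t ≡ 0 (mod 3), and since 2⁻¹ ≡ 2 (mod 3), t ≡ 0. Hence N ≡ 5 + 11·0 = 5 (mod 33).
From N ≡ 5 (mod 33) write N = 5 + 33t. Substituting into N ≡ 1 (mod 5) gives 33t ≡ 1 (mod 5), and since 3⁻¹ ≡ 2 (mod 5), t ≡ 2. Hence N ≡ 5 + 33·2 = 71 (mod 165).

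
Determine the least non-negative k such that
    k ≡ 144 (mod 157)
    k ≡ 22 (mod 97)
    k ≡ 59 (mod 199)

1392263

Combine the congruences pairwise.
From k ≡ 144 (mod 157) write k = 144 + 157t. Substituting into k ≡ 22 (mod 97) gives 157t ≡ 72 (mod 97), and since 60⁻¹ ≡ 76 (mod 97), t ≡ 40. Hence k ≡ 144 + 157·40 = 6424 (mod 15229).
From k ≡ 6424 (mod 15229) write k = 6424 + 15229t. Substituting into k ≡ 59 (mod 199) gives 15229t ≡ 3 (mod 199), and since 105⁻¹ ≡ 163 (mod 199), t ≡ 91. Hence k ≡ 6424 + 15229·91 = 1392263 (mod 3030571).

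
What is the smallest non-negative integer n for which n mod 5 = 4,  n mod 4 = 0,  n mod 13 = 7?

124

The moduli are pairwise coprime; M = 5·4·13 = 260.
M/5 = 52; 52 ≡ 2 (mod 5); 2·3 ≡ 1, so inverse 3.
M/4 = 65; 65 ≡ 1 (mod 4), inverse 1.
M/13 = 20; 20 ≡ 7 (mod 13); 7·2 ≡ 1, so inverse 2.
n ≡ 4·52·3 + 0·65·1 + 7·20·2 = 904.
904 mod 260 = 124.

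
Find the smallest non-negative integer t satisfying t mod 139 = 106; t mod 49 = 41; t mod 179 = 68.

844948

Combine the congruences pairwise.
From t ≡ 106 (mod 139) write t = 106 + 139s. Substituting into t ≡ 41 (mod 49) gives 139s ≡ 33 (mod 49), and since 41⁻¹ ≡ 6 (mod 49), s ≡ 2. Hence t ≡ 106 + 139·2 = 384 (mod 6811).
From t ≡ 384 (mod 6811) write t = 384 + 6811s. Substituting into t ≡ 68 (mod 179) gives 6811s ≡ 42 (mod 179), and since 9⁻¹ ≡ 20 (mod 179), s ≡ 124. Hence t ≡ 384 + 6811·124 = 844948 (mod 1219169).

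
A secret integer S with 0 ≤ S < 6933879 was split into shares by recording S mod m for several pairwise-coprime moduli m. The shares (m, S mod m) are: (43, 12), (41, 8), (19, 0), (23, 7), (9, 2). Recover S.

The moduli are pairwise coprime; N = 43·41·19·23·9 = 6933879.
N/43 = 161253; 161253 ≡ 3 (mod 43); 3·29 ≡ 1, so inverse 29.
N/41 = 169119; 169119 ≡ 35 (mod 41); 35·34 ≡ 1, so inverse 34.
N/19 = 364941; 364941 ≡ 8 (mod 19); 8·12 ≡ 1, so inverse 12.
N/23 = 301473; 301473 ≡ 12 (mod 23); 12·2 ≡ 1, so inverse 2.
N/9 = 770431; 770431 ≡ 4 (mod 9); 4·7 ≡ 1, so inverse 7.
S ≡ 12·161253·29 + 8·169119·34 + 0·364941·12 + 7·301473·2 + 2·770431·7 = 117123068.
117123068 mod 6933879 = 6181004.

6181004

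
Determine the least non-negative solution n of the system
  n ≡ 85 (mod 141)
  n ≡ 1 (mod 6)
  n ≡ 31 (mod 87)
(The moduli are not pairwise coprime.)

4033

gcd(141, 6) = 3 and 3 | (1 − 85), so the pair is consistent; merging gives n ≡ 85 (mod 282), where 282 = lcm(141, 6).
gcd(282, 87) = 3 and 3 | (31 − 85), so the pair is consistent; merging gives n ≡ 4033 (mod 8178), where 8178 = lcm(282, 87).
The solution is unique modulo lcm(141, 6, 87) = 8178.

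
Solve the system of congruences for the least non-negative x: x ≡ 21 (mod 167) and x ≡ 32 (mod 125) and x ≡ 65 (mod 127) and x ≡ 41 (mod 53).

82921032

Combine the congruences pairwise.
From x ≡ 21 (mod 167) write x = 21 + 167t. Substituting into x ≡ 32 (mod 125) gives 167t ≡ 11 (mod 125), and since 42⁻¹ ≡ 3 (mod 125), t ≡ 33. Hence x ≡ 21 + 167·33 = 5532 (mod 20875).
From x ≡ 5532 (mod 20875) write x = 5532 + 20875t. Substituting into x ≡ 65 (mod 127) gives 20875t ≡ 121 (mod 127), and since 47⁻¹ ≡ 100 (mod 127), t ≡ 35. Hence x ≡ 5532 + 20875·35 = 736157 (mod 2651125).
From x ≡ 736157 (mod 2651125) write x = 736157 + 2651125t. Substituting into x ≡ 41 (mod 53) gives 2651125t ≡ 1 (mod 53), and since 12⁻¹ ≡ 31 (mod 53), t ≡ 31. Hence x ≡ 736157 + 2651125·31 = 82921032 (mod 140509625).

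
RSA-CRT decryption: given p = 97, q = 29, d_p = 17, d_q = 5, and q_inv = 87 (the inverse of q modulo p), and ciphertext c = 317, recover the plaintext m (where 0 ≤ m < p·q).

m₁ = c^(d_p) mod p: c ≡ 26 (mod 97), and 26^17 mod 97 = 60.
m₂ = c^(d_q) mod q: c ≡ 27 (mod 29), and 27^5 mod 29 = 26.
h = q_inv·(m₁ − m₂) mod p = 87·(60 − 26) mod 97 = 48.
m = m₂ + h·q = 26 + 48·29 = 1418.

1418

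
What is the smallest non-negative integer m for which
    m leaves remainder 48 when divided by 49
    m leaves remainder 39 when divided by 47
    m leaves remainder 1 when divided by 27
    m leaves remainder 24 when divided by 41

1818046

The moduli are pairwise coprime; N = 49·47·27·41 = 2549421.
N/49 = 52029; 52029 ≡ 40 (mod 49); 40·38 ≡ 1, so inverse 38.
N/47 = 54243; 54243 ≡ 5 (mod 47); 5·19 ≡ 1, so inverse 19.
N/27 = 94423; 94423 ≡ 4 (mod 27); 4·7 ≡ 1, so inverse 7.
N/41 = 62181; 62181 ≡ 25 (mod 41); 25·23 ≡ 1, so inverse 23.
m ≡ 48·52029·38 + 39·54243·19 + 1·94423·7 + 24·62181·23 = 170079832.
170079832 mod 2549421 = 1818046.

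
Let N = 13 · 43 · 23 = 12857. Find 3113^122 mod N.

6172

Mod 13: 3113 ≡ 6; by Fermat, exponent reduces to 122 mod 12 = 2; 6^2 ≡ 10 (mod 13).
Mod 43: 3113 ≡ 17; by Fermat, exponent reduces to 122 mod 42 = 38; 17^38 ≡ 23 (mod 43).
Mod 23: 3113 ≡ 8; by Fermat, exponent reduces to 122 mod 22 = 12; 8^12 ≡ 8 (mod 23).
Combine by CRT: x ≡ 10 (mod 13), x ≡ 23 (mod 43), x ≡ 8 (mod 23) ⇒ x ≡ 6172 (mod 12857).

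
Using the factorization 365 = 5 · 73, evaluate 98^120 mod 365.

Mod 5: 98 ≡ 3; since 4 | 120, by Fermat 3^120 ≡ 1 (mod 5).
Mod 73: 98 ≡ 25; by Fermat, exponent reduces to 120 mod 72 = 48; 25^48 ≡ 8 (mod 73).
Combine by CRT: x ≡ 1 (mod 5), x ≡ 8 (mod 73) ⇒ x ≡ 81 (mod 365).

81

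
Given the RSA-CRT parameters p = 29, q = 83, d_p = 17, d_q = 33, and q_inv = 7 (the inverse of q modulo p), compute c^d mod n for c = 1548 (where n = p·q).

1250

m₁ = c^(d_p) mod p: c ≡ 11 (mod 29), and 11^17 mod 29 = 3.
m₂ = c^(d_q) mod q: c ≡ 54 (mod 83), and 54^33 mod 83 = 5.
h = q_inv·(m₁ − m₂) mod p = 7·(3 − 5) mod 29 = 15.
m = m₂ + h·q = 5 + 15·83 = 1250.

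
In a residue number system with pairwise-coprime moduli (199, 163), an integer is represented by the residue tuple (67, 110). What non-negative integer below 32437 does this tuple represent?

From x ≡ 67 (mod 199) write x = 67 + 199t. Substituting into x ≡ 110 (mod 163) gives 199t ≡ 43 (mod 163), and since 36⁻¹ ≡ 77 (mod 163), t ≡ 51. Hence x ≡ 67 + 199·51 = 10216 (mod 32437).

10216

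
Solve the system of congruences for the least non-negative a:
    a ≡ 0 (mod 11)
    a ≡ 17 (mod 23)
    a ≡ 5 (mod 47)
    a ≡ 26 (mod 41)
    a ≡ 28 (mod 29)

The moduli are pairwise coprime; N = 11·23·47·41·29 = 14138399.
N/11 = 1285309; 1285309 ≡ 3 (mod 11); 3·4 ≡ 1, so inverse 4.
N/23 = 614713; 614713 ≡ 15 (mod 23); 15·20 ≡ 1, so inverse 20.
N/47 = 300817; 300817 ≡ 17 (mod 47); 17·36 ≡ 1, so inverse 36.
N/41 = 344839; 344839 ≡ 29 (mod 41); 29·17 ≡ 1, so inverse 17.
N/29 = 487531; 487531 ≡ 12 (mod 29); 12·17 ≡ 1, so inverse 17.
a ≡ 0·1285309·4 + 17·614713·20 + 5·300817·36 + 26·344839·17 + 28·487531·17 = 647633074.
647633074 mod 14138399 = 11405119.

11405119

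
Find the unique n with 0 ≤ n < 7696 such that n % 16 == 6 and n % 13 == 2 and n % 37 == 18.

6086

The moduli are pairwise coprime; M = 16·13·37 = 7696.
M/16 = 481; 481 ≡ 1 (mod 16), inverse 1.
M/13 = 592; 592 ≡ 7 (mod 13); 7·2 ≡ 1, so inverse 2.
M/37 = 208; 208 ≡ 23 (mod 37); 23·29 ≡ 1, so inverse 29.
n ≡ 6·481·1 + 2·592·2 + 18·208·29 = 113830.
113830 mod 7696 = 6086.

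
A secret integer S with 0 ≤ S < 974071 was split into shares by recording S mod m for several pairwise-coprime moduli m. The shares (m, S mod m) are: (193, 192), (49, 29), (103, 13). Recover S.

773543

The moduli are pairwise coprime; N = 193·49·103 = 974071.
N/193 = 5047; 5047 ≡ 29 (mod 193); 29·20 ≡ 1, so inverse 20.
N/49 = 19879; 19879 ≡ 34 (mod 49); 34·13 ≡ 1, so inverse 13.
N/103 = 9457; 9457 ≡ 84 (mod 103); 84·65 ≡ 1, so inverse 65.
S ≡ 192·5047·20 + 29·19879·13 + 13·9457·65 = 34866028.
34866028 mod 974071 = 773543.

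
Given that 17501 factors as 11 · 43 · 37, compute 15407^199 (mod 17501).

4573

Mod 11: 15407 ≡ 7; by Fermat, exponent reduces to 199 mod 10 = 9; 7^9 ≡ 8 (mod 11).
Mod 43: 15407 ≡ 13; by Fermat, exponent reduces to 199 mod 42 = 31; 13^31 ≡ 15 (mod 43).
Mod 37: 15407 ≡ 15; by Fermat, exponent reduces to 199 mod 36 = 19; 15^19 ≡ 22 (mod 37).
Combine by CRT: x ≡ 8 (mod 11), x ≡ 15 (mod 43), x ≡ 22 (mod 37) ⇒ x ≡ 4573 (mod 17501).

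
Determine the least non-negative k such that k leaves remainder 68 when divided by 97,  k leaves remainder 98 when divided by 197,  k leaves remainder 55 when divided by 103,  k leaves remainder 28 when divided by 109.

171004569

From k ≡ 68 (mod 97) write k = 68 + 97t. Substituting into k ≡ 98 (mod 197) gives 97t ≡ 30 (mod 197), and since 97⁻¹ ≡ 65 (mod 197), t ≡ 177. Hence k ≡ 68 + 97·177 = 17237 (mod 19109).
From k ≡ 17237 (mod 19109) write k = 17237 + 19109t. Substituting into k ≡ 55 (mod 103) gives 19109t ≡ 19 (mod 103), and since 54⁻¹ ≡ 21 (mod 103), t ≡ 90. Hence k ≡ 17237 + 19109·90 = 1737047 (mod 1968227).
From k ≡ 1737047 (mod 1968227) write k = 1737047 + 1968227t. Substituting into k ≡ 28 (mod 109) gives 1968227t ≡ 5 (mod 109), and since 14⁻¹ ≡ 39 (mod 109), t ≡ 86. Hence k ≡ 1737047 + 1968227·86 = 171004569 (mod 214536743).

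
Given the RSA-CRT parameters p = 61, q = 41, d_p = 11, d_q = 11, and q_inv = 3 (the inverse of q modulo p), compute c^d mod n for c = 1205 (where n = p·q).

1574

m₁ = c^(d_p) mod p: c ≡ 46 (mod 61), and 46^11 mod 61 = 49.
m₂ = c^(d_q) mod q: c ≡ 16 (mod 41), and 16^11 mod 41 = 16.
h = q_inv·(m₁ − m₂) mod p = 3·(49 − 16) mod 61 = 38.
m = m₂ + h·q = 16 + 38·41 = 1574.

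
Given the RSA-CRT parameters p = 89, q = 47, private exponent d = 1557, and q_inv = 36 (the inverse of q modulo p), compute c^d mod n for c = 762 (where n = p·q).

2514

d_p = d mod (p−1) = 1557 mod 88 = 61; d_q = d mod (q−1) = 39.
m₁ = c^(d_p) mod p: c ≡ 50 (mod 89), and 50^61 mod 89 = 22.
m₂ = c^(d_q) mod q: c ≡ 10 (mod 47), and 10^39 mod 47 = 23.
h = q_inv·(m₁ − m₂) mod p = 36·(22 − 23) mod 89 = 53.
m = m₂ + h·q = 23 + 53·47 = 2514.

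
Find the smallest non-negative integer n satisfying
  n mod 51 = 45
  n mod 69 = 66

gcd(51, 69) = 3 and 3 | (66 − 45), so the pair is consistent; merging gives n ≡ 963 (mod 1173), where 1173 = lcm(51, 69).
The solution is unique modulo lcm(51, 69) = 1173.

963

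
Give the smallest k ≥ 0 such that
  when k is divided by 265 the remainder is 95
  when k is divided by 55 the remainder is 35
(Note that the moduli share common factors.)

gcd(265, 55) = 5 and 5 | (35 − 95), so the pair is consistent; merging gives k ≡ 1685 (mod 2915), where 2915 = lcm(265, 55).
The solution is unique modulo lcm(265, 55) = 2915.

1685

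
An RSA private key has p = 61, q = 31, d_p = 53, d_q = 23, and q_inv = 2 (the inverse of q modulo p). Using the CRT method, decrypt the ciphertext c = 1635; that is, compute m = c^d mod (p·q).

1875

m₁ = c^(d_p) mod p: c ≡ 49 (mod 61), and 49^53 mod 61 = 45.
m₂ = c^(d_q) mod q: c ≡ 23 (mod 31), and 23^23 mod 31 = 15.
h = q_inv·(m₁ − m₂) mod p = 2·(45 − 15) mod 61 = 60.
m = m₂ + h·q = 15 + 60·31 = 1875.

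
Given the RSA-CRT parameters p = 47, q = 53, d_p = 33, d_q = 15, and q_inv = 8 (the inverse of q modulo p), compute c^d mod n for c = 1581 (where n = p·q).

1194

m₁ = c^(d_p) mod p: c ≡ 30 (mod 47), and 30^33 mod 47 = 19.
m₂ = c^(d_q) mod q: c ≡ 44 (mod 53), and 44^15 mod 53 = 28.
h = q_inv·(m₁ − m₂) mod p = 8·(19 − 28) mod 47 = 22.
m = m₂ + h·q = 28 + 22·53 = 1194.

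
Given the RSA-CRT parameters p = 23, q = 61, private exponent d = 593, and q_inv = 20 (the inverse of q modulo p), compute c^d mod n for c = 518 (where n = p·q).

d_p = d mod (p−1) = 593 mod 22 = 21; d_q = d mod (q−1) = 53.
m₁ = c^(d_p) mod p: c ≡ 12 (mod 23), and 12^21 mod 23 = 2.
m₂ = c^(d_q) mod q: c ≡ 30 (mod 61), and 30^53 mod 61 = 55.
h = q_inv·(m₁ − m₂) mod p = 20·(2 − 55) mod 23 = 21.
m = m₂ + h·q = 55 + 21·61 = 1336.

1336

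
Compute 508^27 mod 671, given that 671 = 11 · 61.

95

Mod 11: 508 ≡ 2; by Fermat, exponent reduces to 27 mod 10 = 7; 2^7 ≡ 7 (mod 11).
Mod 61: 508 ≡ 20; 20^27 ≡ 34 (mod 61).
Combine by CRT: x ≡ 7 (mod 11), x ≡ 34 (mod 61) ⇒ x ≡ 95 (mod 671).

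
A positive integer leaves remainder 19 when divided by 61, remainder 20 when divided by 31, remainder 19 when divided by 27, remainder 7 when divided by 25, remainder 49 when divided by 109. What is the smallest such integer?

Combine the congruences pairwise.
From m ≡ 19 (mod 61) write m = 19 + 61t. Substituting into m ≡ 20 (mod 31) gives 61t ≡ 1 (mod 31), and since 30⁻¹ ≡ 30 (mod 31), t ≡ 30. Hence m ≡ 19 + 61·30 = 1849 (mod 1891).
From m ≡ 1849 (mod 1891) write m = 1849 + 1891t. Substituting into m ≡ 19 (mod 27) gives 1891t ≡ 6 (mod 27), and since 1⁻¹ ≡ 1 (mod 27), t ≡ 6. Hence m ≡ 1849 + 1891·6 = 13195 (mod 51057).
From m ≡ 13195 (mod 51057) write m = 13195 + 51057t. Substituting into m ≡ 7 (mod 25) gives 51057t ≡ 12 (mod 25), and since 7⁻¹ ≡ 18 (mod 25), t ≡ 16. Hence m ≡ 13195 + 51057·16 = 830107 (mod 1276425).
From m ≡ 830107 (mod 1276425) write m = 830107 + 1276425t. Substituting into m ≡ 49 (mod 109) gives 1276425t ≡ 86 (mod 109), and since 35⁻¹ ≡ 81 (mod 109), t ≡ 99. Hence m ≡ 830107 + 1276425·99 = 127196182 (mod 139130325).

127196182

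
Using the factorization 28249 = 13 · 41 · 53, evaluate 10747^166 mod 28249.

11033

Mod 13: 10747 ≡ 9; by Fermat, exponent reduces to 166 mod 12 = 10; 9^10 ≡ 9 (mod 13).
Mod 41: 10747 ≡ 5; by Fermat, exponent reduces to 166 mod 40 = 6; 5^6 ≡ 4 (mod 41).
Mod 53: 10747 ≡ 41; by Fermat, exponent reduces to 166 mod 52 = 10; 41^10 ≡ 9 (mod 53).
Combine by CRT: x ≡ 9 (mod 13), x ≡ 4 (mod 41), x ≡ 9 (mod 53) ⇒ x ≡ 11033 (mod 28249).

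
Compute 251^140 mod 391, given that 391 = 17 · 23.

Mod 17: 251 ≡ 13; by Fermat, exponent reduces to 140 mod 16 = 12; 13^12 ≡ 1 (mod 17).
Mod 23: 251 ≡ 21; by Fermat, exponent reduces to 140 mod 22 = 8; 21^8 ≡ 3 (mod 23).
Combine by CRT: x ≡ 1 (mod 17), x ≡ 3 (mod 23) ⇒ x ≡ 256 (mod 391).

256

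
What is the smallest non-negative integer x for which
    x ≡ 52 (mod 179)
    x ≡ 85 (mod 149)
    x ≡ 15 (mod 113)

The moduli are pairwise coprime; N = 179·149·113 = 3013823.
N/179 = 16837; 16837 ≡ 11 (mod 179); 11·114 ≡ 1, so inverse 114.
N/149 = 20227; 20227 ≡ 112 (mod 149); 112·4 ≡ 1, so inverse 4.
N/113 = 26671; 26671 ≡ 3 (mod 113); 3·38 ≡ 1, so inverse 38.
x ≡ 52·16837·114 + 85·20227·4 + 15·26671·38 = 121889386.
121889386 mod 3013823 = 1336466.

1336466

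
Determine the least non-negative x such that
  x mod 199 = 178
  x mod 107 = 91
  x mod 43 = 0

461261

From x ≡ 178 (mod 199) write x = 178 + 199t. Substituting into x ≡ 91 (mod 107) gives 199t ≡ 20 (mod 107), and since 92⁻¹ ≡ 57 (mod 107), t ≡ 70. Hence x ≡ 178 + 199·70 = 14108 (mod 21293).
From x ≡ 14108 (mod 21293) write x = 14108 + 21293t. Substituting into x ≡ 0 (mod 43) gives 21293t ≡ 39 (mod 43), and since 8⁻¹ ≡ 27 (mod 43), t ≡ 21. Hence x ≡ 14108 + 21293·21 = 461261 (mod 915599).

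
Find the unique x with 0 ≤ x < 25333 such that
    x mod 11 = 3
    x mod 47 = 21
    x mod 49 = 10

From x ≡ 3 (mod 11) write x = 3 + 11t. Substituting into x ≡ 21 (mod 47) gives 11t ≡ 18 (mod 47), and since 11⁻¹ ≡ 30 (mod 47), t ≡ 23. Hence x ≡ 3 + 11·23 = 256 (mod 517).
From x ≡ 256 (mod 517) write x = 256 + 517t. Substituting into x ≡ 10 (mod 49) gives 517t ≡ 48 (mod 49), and since 27⁻¹ ≡ 20 (mod 49), t ≡ 29. Hence x ≡ 256 + 517·29 = 15249 (mod 25333).

15249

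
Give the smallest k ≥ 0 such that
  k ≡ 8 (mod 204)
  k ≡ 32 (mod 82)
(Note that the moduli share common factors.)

gcd(204, 82) = 2 and 2 | (32 − 8), so the pair is consistent; merging gives k ≡ 3476 (mod 8364), where 8364 = lcm(204, 82).
The solution is unique modulo lcm(204, 82) = 8364.

3476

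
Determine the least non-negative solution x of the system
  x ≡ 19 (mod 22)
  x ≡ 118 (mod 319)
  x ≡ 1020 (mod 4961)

gcd(22, 319) = 11 and 11 | (118 − 19), so the pair is consistent; merging gives x ≡ 437 (mod 638), where 638 = lcm(22, 319).
gcd(638, 4961) = 11 and 11 | (1020 − 437), so the pair is consistent; merging gives x ≡ 65513 (mod 287738), where 287738 = lcm(638, 4961).
The solution is unique modulo lcm(22, 319, 4961) = 287738.

65513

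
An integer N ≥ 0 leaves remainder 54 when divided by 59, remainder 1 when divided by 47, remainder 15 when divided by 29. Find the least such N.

The moduli are pairwise coprime; M = 59·47·29 = 80417.
M/59 = 1363; 1363 ≡ 6 (mod 59); 6·10 ≡ 1, so inverse 10.
M/47 = 1711; 1711 ≡ 19 (mod 47); 19·5 ≡ 1, so inverse 5.
M/29 = 2773; 2773 ≡ 18 (mod 29); 18·21 ≡ 1, so inverse 21.
N ≡ 54·1363·10 + 1·1711·5 + 15·2773·21 = 1618070.
1618070 mod 80417 = 9730.

9730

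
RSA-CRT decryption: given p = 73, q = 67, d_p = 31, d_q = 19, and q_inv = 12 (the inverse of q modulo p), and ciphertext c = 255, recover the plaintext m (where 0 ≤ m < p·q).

m₁ = c^(d_p) mod p: c ≡ 36 (mod 73), and 36^31 mod 73 = 41.
m₂ = c^(d_q) mod q: c ≡ 54 (mod 67), and 54^19 mod 67 = 17.
h = q_inv·(m₁ − m₂) mod p = 12·(41 − 17) mod 73 = 69.
m = m₂ + h·q = 17 + 69·67 = 4640.

4640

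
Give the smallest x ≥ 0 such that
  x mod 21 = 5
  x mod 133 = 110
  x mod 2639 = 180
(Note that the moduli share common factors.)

42404

gcd(21, 133) = 7 and 7 | (110 − 5), so the pair is consistent; merging gives x ≡ 110 (mod 399), where 399 = lcm(21, 133).
gcd(399, 2639) = 7 and 7 | (180 − 110), so the pair is consistent; merging gives x ≡ 42404 (mod 150423), where 150423 = lcm(399, 2639).
The solution is unique modulo lcm(21, 133, 2639) = 150423.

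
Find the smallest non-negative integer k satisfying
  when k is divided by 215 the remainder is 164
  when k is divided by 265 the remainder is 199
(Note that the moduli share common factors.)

gcd(215, 265) = 5 and 5 | (199 − 164), so the pair is consistent; merging gives k ≡ 10269 (mod 11395), where 11395 = lcm(215, 265).
The solution is unique modulo lcm(215, 265) = 11395.

10269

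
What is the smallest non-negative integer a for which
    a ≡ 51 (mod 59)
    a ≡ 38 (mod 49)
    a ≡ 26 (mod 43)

The moduli are pairwise coprime; N = 59·49·43 = 124313.
N/59 = 2107; 2107 ≡ 42 (mod 59); 42·52 ≡ 1, so inverse 52.
N/49 = 2537; 2537 ≡ 38 (mod 49); 38·40 ≡ 1, so inverse 40.
N/43 = 2891; 2891 ≡ 10 (mod 43); 10·13 ≡ 1, so inverse 13.
a ≡ 51·2107·52 + 38·2537·40 + 26·2891·13 = 10421162.
10421162 mod 124313 = 103183.

103183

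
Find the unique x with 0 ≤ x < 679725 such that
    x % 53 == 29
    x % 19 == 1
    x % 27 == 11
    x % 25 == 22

The moduli are pairwise coprime; N = 53·19·27·25 = 679725.
N/53 = 12825; 12825 ≡ 52 (mod 53); 52·52 ≡ 1, so inverse 52.
N/19 = 35775; 35775 ≡ 17 (mod 19); 17·9 ≡ 1, so inverse 9.
N/27 = 25175; 25175 ≡ 11 (mod 27); 11·5 ≡ 1, so inverse 5.
N/25 = 27189; 27189 ≡ 14 (mod 25); 14·9 ≡ 1, so inverse 9.
x ≡ 29·12825·52 + 1·35775·9 + 11·25175·5 + 22·27189·9 = 26430122.
26430122 mod 679725 = 600572.

600572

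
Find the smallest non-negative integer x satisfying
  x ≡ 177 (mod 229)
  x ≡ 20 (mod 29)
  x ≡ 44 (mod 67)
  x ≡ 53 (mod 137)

From x ≡ 177 (mod 229) write x = 177 + 229t. Substituting into x ≡ 20 (mod 29) gives 229t ≡ 17 (mod 29), and since 26⁻¹ ≡ 19 (mod 29), t ≡ 4. Hence x ≡ 177 + 229·4 = 1093 (mod 6641).
From x ≡ 1093 (mod 6641) write x = 1093 + 6641t. Substituting into x ≡ 44 (mod 67) gives 6641t ≡ 23 (mod 67), and since 8⁻¹ ≡ 42 (mod 67), t ≡ 28. Hence x ≡ 1093 + 6641·28 = 187041 (mod 444947).
From x ≡ 187041 (mod 444947) write x = 187041 + 444947t. Substituting into x ≡ 53 (mod 137) gives 444947t ≡ 17 (mod 137), and since 108⁻¹ ≡ 85 (mod 137), t ≡ 75. Hence x ≡ 187041 + 444947·75 = 33558066 (mod 60957739).

33558066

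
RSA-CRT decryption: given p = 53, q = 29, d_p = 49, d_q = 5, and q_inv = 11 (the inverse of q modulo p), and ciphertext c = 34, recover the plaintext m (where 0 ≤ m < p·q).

1443

m₁ = c^(d_p) mod p: c ≡ 34 (mod 53), and 34^49 mod 53 = 12.
m₂ = c^(d_q) mod q: c ≡ 5 (mod 29), and 5^5 mod 29 = 22.
h = q_inv·(m₁ − m₂) mod p = 11·(12 − 22) mod 53 = 49.
m = m₂ + h·q = 22 + 49·29 = 1443.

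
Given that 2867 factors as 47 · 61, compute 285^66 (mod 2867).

Mod 47: 285 ≡ 3; by Fermat, exponent reduces to 66 mod 46 = 20; 3^20 ≡ 7 (mod 47).
Mod 61: 285 ≡ 41; by Fermat, exponent reduces to 66 mod 60 = 6; 41^6 ≡ 20 (mod 61).
Combine by CRT: x ≡ 7 (mod 47), x ≡ 20 (mod 61) ⇒ x ≡ 2216 (mod 2867).

2216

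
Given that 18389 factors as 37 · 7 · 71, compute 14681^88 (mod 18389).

Mod 37: 14681 ≡ 29; by Fermat, exponent reduces to 88 mod 36 = 16; 29^16 ≡ 26 (mod 37).
Mod 7: 14681 ≡ 2; by Fermat, exponent reduces to 88 mod 6 = 4; 2^4 ≡ 2 (mod 7).
Mod 71: 14681 ≡ 55; by Fermat, exponent reduces to 88 mod 70 = 18; 55^18 ≡ 4 (mod 71).
Combine by CRT: x ≡ 26 (mod 37), x ≡ 2 (mod 7), x ≡ 4 (mod 71) ⇒ x ≡ 359 (mod 18389).

359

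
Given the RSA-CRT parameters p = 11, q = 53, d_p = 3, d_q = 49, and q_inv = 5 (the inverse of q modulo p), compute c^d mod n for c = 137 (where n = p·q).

m₁ = c^(d_p) mod p: c ≡ 5 (mod 11), and 5^3 mod 11 = 4.
m₂ = c^(d_q) mod q: c ≡ 31 (mod 53), and 31^49 mod 53 = 32.
h = q_inv·(m₁ − m₂) mod p = 5·(4 − 32) mod 11 = 3.
m = m₂ + h·q = 32 + 3·53 = 191.

191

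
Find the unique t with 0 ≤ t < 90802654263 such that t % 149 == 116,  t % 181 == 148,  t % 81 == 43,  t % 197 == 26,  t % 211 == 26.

The moduli are pairwise coprime; N = 149·181·81·197·211 = 90802654263.
N/149 = 609413787; 609413787 ≡ 62 (mod 149); 62·137 ≡ 1, so inverse 137.
N/181 = 501672123; 501672123 ≡ 34 (mod 181); 34·16 ≡ 1, so inverse 16.
N/81 = 1121020423; 1121020423 ≡ 25 (mod 81); 25·13 ≡ 1, so inverse 13.
N/197 = 460927179; 460927179 ≡ 172 (mod 197); 172·63 ≡ 1, so inverse 63.
N/211 = 430344333; 430344333 ≡ 127 (mod 211); 127·108 ≡ 1, so inverse 108.
t ≡ 116·609413787·137 + 148·501672123·16 + 43·1121020423·13 + 26·460927179·63 + 26·430344333·108 = 13462819512991.
13462819512991 mod 90802654263 = 24026682067.

24026682067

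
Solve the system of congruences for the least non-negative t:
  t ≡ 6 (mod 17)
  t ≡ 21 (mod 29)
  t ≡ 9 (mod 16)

601

Combine the congruences pairwise.
From t ≡ 6 (mod 17) write t = 6 + 17s. Substituting into t ≡ 21 (mod 29) gives 17s ≡ 15 (mod 29), and since 17⁻¹ ≡ 12 (mod 29), s ≡ 6. Hence t ≡ 6 + 17·6 = 108 (mod 493).
From t ≡ 108 (mod 493) write t = 108 + 493s. Substituting into t ≡ 9 (mod 16) gives 493s ≡ 13 (mod 16), and since 13⁻¹ ≡ 5 (mod 16), s ≡ 1. Hence t ≡ 108 + 493·1 = 601 (mod 7888).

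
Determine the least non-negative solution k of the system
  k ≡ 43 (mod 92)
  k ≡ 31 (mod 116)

Combine the congruences pairwise.
gcd(92, 116) = 4 and 4 | (31 − 43), so the pair is consistent; merging gives k ≡ 1423 (mod 2668), where 2668 = lcm(92, 116).
The solution is unique modulo lcm(92, 116) = 2668.

1423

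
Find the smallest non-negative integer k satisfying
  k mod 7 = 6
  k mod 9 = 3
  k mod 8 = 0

48

The moduli are pairwise coprime; N = 7·9·8 = 504.
N/7 = 72; 72 ≡ 2 (mod 7); 2·4 ≡ 1, so inverse 4.
N/9 = 56; 56 ≡ 2 (mod 9); 2·5 ≡ 1, so inverse 5.
N/8 = 63; 63 ≡ 7 (mod 8); 7·7 ≡ 1, so inverse 7.
k ≡ 6·72·4 + 3·56·5 + 0·63·7 = 2568.
2568 mod 504 = 48.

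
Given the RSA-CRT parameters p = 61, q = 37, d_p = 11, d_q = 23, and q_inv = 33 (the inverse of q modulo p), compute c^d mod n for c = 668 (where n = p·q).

m₁ = c^(d_p) mod p: c ≡ 58 (mod 61), and 58^11 mod 61 = 58.
m₂ = c^(d_q) mod q: c ≡ 2 (mod 37), and 2^23 mod 37 = 5.
h = q_inv·(m₁ − m₂) mod p = 33·(58 − 5) mod 61 = 41.
m = m₂ + h·q = 5 + 41·37 = 1522.

1522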